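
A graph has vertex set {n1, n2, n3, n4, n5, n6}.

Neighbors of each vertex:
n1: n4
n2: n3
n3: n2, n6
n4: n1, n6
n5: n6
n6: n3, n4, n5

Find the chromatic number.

n4 and n6 are adjacent, so at least 2 colors are needed.
2 colors suffice: color red → {n1, n2, n6}; color blue → {n3, n4, n5}. Every edge joins two different colors.

2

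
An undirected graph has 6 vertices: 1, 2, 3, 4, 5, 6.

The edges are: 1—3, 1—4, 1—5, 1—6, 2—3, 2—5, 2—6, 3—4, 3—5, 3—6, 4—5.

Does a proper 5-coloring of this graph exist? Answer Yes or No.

Yes

The chromatic number is 4. 1, 3, 4, 5 are pairwise adjacent (a clique of size 4), so at least 4 colors are needed.
One proper 4-coloring: 1=blue, 2=blue, 3=red, 4=yellow, 5=green, 6=green.
Since 5 ≥ 4, a proper 5-coloring certainly exists.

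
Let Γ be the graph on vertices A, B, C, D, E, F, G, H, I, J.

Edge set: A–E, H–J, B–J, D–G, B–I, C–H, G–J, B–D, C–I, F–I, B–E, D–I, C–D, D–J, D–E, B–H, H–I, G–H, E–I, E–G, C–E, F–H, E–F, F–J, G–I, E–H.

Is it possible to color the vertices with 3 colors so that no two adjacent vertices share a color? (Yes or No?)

D, E, G, I are pairwise adjacent (a clique of size 4), so at least 4 colors are needed.
So 3 colors are not enough.

No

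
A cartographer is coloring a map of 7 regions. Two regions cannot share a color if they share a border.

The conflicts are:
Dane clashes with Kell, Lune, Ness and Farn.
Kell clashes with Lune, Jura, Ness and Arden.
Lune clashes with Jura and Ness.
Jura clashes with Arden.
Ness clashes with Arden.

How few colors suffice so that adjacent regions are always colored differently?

4

Dane, Kell, Lune, Ness are mutually in conflict, so at least 4 colors are needed.
4 colors suffice: color 1 → {Kell, Farn}; color 2 → {Dane, Arden}; color 3 → {Jura, Ness}; color 4 → {Lune}. Each listed conflict is separated.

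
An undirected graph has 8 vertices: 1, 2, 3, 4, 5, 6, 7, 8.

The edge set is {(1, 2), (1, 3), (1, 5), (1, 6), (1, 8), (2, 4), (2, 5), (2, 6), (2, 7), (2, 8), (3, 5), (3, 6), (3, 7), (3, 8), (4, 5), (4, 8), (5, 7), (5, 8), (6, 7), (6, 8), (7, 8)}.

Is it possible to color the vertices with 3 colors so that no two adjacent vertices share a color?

3, 5, 7, 8 form a clique, so at least 4 colors are needed.
So 3 colors are not enough.

No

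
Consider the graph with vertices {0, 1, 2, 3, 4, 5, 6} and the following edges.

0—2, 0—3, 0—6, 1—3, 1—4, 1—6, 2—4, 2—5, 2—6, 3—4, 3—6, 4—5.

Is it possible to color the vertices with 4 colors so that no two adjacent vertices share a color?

The chromatic number is 3. 2, 4, 5 are mutually adjacent, so at least 3 colors are needed.
3 colors suffice: color a → {4, 6}; color b → {2, 3}; color c → {0, 1, 5}.
Since 4 ≥ 3, a proper 4-coloring certainly exists.

Yes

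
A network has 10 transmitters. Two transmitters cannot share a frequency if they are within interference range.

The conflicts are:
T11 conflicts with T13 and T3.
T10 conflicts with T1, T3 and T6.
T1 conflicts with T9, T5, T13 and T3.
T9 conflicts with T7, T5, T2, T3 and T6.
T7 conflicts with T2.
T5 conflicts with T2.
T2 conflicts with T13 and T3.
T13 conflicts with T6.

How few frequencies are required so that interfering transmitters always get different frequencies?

3

T1, T9, T5 all conflict with each other, so at least 3 frequencies are needed.
3 frequencies suffice: T11=2, T10=1, T1=2, T9=1, T7=3, T5=3, T2=2, T13=1, T3=3, T6=2. Every pair that conflicts lands in different frequencies.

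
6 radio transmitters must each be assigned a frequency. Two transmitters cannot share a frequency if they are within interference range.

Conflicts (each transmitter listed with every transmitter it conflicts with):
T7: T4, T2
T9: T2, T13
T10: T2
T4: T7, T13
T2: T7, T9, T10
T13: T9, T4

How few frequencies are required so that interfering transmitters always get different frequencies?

3

The cycle T13-T9-T2-T7-T4-T13 has odd length 5, so it cannot be 2-colored; at least 3 frequencies are needed.
A valid assignment using 3 frequencies: T7=2, T9=2, T10=2, T4=1, T2=1, T13=3. No two conflicting transmitters share a frequency.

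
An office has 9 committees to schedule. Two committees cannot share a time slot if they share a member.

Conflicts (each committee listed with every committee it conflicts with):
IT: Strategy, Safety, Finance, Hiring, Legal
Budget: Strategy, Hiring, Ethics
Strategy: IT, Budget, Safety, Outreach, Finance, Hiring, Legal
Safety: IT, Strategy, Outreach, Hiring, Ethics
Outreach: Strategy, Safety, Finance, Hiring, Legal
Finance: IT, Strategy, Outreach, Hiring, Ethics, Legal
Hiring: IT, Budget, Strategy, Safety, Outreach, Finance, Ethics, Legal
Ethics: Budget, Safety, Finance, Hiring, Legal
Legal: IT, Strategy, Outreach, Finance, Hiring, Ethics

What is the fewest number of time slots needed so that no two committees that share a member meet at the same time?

5

Strategy, Outreach, Finance, Hiring, Legal are mutually in conflict, so at least 5 time slots are needed.
5 time slots suffice: time slot 1 → {Hiring}; time slot 2 → {Strategy, Ethics}; time slot 3 → {Budget, Safety, Finance}; time slot 4 → {Legal}; time slot 5 → {IT, Outreach}. Each listed conflict is separated.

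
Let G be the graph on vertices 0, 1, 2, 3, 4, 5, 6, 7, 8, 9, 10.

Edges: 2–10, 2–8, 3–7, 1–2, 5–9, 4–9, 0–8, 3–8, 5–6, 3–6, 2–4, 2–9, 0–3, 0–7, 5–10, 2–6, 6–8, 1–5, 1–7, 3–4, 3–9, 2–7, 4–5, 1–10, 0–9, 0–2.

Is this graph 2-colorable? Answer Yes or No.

2, 6, 8 are mutually adjacent, so at least 3 colors are needed.
So 2 colors are not enough.

No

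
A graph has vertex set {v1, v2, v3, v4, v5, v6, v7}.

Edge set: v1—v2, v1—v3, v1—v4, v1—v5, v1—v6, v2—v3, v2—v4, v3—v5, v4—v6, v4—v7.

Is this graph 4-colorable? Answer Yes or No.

The chromatic number is 3. v1, v2, v4 are mutually adjacent, so at least 3 colors are needed.
3 colors suffice: color 1 → {v1, v7}; color 2 → {v3, v4}; color 3 → {v2, v5, v6}.
Since 4 ≥ 3, a proper 4-coloring certainly exists.

Yes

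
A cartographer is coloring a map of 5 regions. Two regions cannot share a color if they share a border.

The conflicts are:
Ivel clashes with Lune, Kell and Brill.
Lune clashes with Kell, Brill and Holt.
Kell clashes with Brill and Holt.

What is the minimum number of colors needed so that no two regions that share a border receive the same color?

Ivel, Lune, Kell, Brill pairwise conflict, so at least 4 colors are needed.
A valid assignment using 4 colors: Ivel=4, Lune=2, Kell=1, Brill=3, Holt=3. No two conflicting regions share a color.

4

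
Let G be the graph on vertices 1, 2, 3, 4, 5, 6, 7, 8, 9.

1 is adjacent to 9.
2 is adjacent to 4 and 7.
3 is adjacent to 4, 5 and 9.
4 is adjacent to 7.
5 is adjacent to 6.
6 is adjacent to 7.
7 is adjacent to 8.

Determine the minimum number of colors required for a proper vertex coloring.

3

2, 4, 7 are mutually adjacent, so at least 3 colors are needed.
3 colors suffice: 1=a, 2=c, 3=a, 4=b, 5=b, 6=c, 7=a, 8=b, 9=b. No two adjacent vertices share a color.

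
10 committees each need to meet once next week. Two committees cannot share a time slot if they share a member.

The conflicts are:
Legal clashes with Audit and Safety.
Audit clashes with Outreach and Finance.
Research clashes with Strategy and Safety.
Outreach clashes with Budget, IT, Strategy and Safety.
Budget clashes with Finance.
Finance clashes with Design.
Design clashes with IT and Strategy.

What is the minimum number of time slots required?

3

The cycle IT-Outreach-Audit-Finance-Design-IT has odd length 5, so it cannot be 2-colored; at least 3 time slots are needed.
3 time slots suffice: time slot 1 → {Legal, Research, Outreach, Finance}; time slot 2 → {Audit, Budget, Design, Safety}; time slot 3 → {IT, Strategy}. Every pair that conflicts lands in different time slots.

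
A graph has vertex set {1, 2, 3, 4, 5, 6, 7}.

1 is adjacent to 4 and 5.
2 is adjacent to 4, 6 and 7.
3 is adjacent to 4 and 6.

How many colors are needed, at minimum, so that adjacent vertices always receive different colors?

2

2 and 7 are adjacent, so at least 2 colors are needed.
2 colors suffice: color red → {4, 5, 6, 7}; color blue → {1, 2, 3}. No two adjacent vertices share a color.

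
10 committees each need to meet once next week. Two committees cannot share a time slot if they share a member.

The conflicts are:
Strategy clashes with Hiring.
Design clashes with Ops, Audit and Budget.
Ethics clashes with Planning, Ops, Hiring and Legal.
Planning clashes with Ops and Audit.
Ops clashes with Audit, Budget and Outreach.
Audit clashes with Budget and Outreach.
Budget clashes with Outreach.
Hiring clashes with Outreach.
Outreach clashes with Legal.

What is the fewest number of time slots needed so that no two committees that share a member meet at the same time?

Ops, Audit, Budget, Outreach pairwise conflict, so at least 4 time slots are needed.
4 time slots suffice: time slot 1 → {Ops, Hiring, Legal}; time slot 2 → {Strategy, Design, Ethics, Outreach}; time slot 3 → {Audit}; time slot 4 → {Planning, Budget}. No two conflicting committees share a time slot.

4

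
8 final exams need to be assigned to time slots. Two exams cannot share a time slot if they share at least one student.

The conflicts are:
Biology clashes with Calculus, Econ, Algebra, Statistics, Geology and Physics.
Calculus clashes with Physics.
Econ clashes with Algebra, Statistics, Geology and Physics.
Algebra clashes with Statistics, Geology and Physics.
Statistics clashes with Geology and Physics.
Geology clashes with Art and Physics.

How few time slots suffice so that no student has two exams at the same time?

Biology, Econ, Algebra, Statistics, Geology, Physics pairwise conflict, so at least 6 time slots are needed.
6 time slots suffice: time slot 1 → {Biology, Art}; time slot 2 → {Physics}; time slot 3 → {Calculus, Geology}; time slot 4 → {Econ}; time slot 5 → {Statistics}; time slot 6 → {Algebra}. No two conflicting exams share a time slot.

6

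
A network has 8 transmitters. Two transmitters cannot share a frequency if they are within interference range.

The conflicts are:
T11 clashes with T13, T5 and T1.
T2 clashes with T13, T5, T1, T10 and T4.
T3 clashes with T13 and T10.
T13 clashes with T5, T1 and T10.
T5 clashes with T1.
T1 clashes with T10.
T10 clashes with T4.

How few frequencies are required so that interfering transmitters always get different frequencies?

4

T11, T13, T5, T1 pairwise conflict, so at least 4 frequencies are needed.
A valid assignment using 4 frequencies: T11=4, T2=4, T3=2, T13=1, T5=3, T1=2, T10=3, T4=1. No two conflicting transmitters share a frequency.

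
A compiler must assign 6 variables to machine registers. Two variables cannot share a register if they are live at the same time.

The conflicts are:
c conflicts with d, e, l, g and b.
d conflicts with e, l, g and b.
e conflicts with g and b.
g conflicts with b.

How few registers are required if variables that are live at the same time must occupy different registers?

5

c, d, e, g, b are mutually in conflict, so at least 5 registers are needed.
5 registers suffice: register 1 → {c}; register 2 → {d}; register 3 → {l, g}; register 4 → {e}; register 5 → {b}. Every pair that conflicts lands in different registers.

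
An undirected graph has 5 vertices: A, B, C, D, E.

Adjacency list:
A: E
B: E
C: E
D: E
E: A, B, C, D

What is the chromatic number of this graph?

2

C and E are adjacent, so at least 2 colors are needed.
One proper 2-coloring: A=2, B=2, C=2, D=2, E=1. Each edge has distinct colors on its endpoints.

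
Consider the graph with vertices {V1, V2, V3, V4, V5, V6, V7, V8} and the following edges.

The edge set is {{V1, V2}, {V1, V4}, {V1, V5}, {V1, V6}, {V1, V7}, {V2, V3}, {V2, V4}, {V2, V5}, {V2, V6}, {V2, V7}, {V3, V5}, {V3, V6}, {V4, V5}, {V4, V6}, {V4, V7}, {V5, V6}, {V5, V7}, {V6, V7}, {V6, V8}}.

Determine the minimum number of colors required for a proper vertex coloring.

V1, V2, V4, V5, V6, V7 are mutually adjacent (a clique of size 6), so at least 6 colors are needed.
One proper 6-coloring: V1=4, V2=2, V3=4, V4=5, V5=3, V6=1, V7=6, V8=2. Each edge has distinct colors on its endpoints.

6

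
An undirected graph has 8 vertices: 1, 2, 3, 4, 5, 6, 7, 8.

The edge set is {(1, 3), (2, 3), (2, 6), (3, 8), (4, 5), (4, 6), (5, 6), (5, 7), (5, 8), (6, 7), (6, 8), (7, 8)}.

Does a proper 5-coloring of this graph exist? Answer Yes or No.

The chromatic number is 4. 5, 6, 7, 8 form a clique, so at least 4 colors are needed.
4 colors suffice: color red → {3, 6}; color blue → {1, 2, 4, 8}; color green → {5}; color yellow → {7}.
Since 5 ≥ 4, a proper 5-coloring certainly exists.

Yes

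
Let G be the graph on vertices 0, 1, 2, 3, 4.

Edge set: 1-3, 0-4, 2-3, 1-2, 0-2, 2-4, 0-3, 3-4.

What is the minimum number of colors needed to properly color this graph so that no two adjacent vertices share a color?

0, 2, 3, 4 are mutually adjacent (a clique of size 4), so at least 4 colors are needed.
4 colors suffice: color red → {2}; color blue → {3}; color green → {0, 1}; color yellow → {4}. Each edge has distinct colors on its endpoints.

4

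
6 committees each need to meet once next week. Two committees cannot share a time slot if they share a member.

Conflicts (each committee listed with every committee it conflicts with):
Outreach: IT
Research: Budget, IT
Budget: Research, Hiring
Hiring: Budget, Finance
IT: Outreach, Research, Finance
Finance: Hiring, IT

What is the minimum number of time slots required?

The cycle IT-Research-Budget-Hiring-Finance-IT has odd length 5, so it cannot be 2-colored; at least 3 time slots are needed.
3 time slots suffice: Outreach=2, Research=2, Budget=1, Hiring=2, IT=1, Finance=3. No two conflicting committees share a time slot.

3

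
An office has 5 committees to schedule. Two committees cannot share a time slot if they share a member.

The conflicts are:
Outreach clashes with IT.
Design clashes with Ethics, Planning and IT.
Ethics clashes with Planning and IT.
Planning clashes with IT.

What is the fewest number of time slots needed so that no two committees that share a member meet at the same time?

Design, Ethics, Planning, IT all conflict with each other, so at least 4 time slots are needed.
A valid assignment using 4 time slots: Outreach=2, Design=4, Ethics=2, Planning=3, IT=1. Each listed conflict is separated.

4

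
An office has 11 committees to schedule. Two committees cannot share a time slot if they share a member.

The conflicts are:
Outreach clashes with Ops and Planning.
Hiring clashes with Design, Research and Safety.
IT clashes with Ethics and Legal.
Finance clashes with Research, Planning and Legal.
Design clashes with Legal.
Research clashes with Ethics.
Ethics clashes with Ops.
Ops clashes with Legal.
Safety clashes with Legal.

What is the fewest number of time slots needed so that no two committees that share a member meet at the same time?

The cycle Research-Ethics-IT-Legal-Finance-Research has odd length 5, so it cannot be 2-colored; at least 3 time slots are needed.
3 time slots suffice: time slot 1 → {Research, Planning, Legal}; time slot 2 → {Outreach, Hiring, Finance, Ethics}; time slot 3 → {IT, Design, Ops, Safety}. Each listed conflict is separated.

3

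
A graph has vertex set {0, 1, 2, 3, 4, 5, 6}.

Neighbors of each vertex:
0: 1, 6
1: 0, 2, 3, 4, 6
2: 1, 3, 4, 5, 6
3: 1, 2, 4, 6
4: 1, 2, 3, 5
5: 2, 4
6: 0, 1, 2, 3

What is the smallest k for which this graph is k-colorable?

1, 2, 3, 4 are pairwise adjacent (a clique of size 4), so at least 4 colors are needed.
One proper 4-coloring: 0=b, 1=a, 2=b, 3=d, 4=c, 5=a, 6=c. Each edge has distinct colors on its endpoints.

4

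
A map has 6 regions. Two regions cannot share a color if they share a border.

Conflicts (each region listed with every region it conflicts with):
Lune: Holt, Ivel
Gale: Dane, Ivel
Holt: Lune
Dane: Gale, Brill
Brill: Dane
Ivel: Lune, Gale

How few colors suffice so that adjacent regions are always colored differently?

Gale and Dane conflict, so at least 2 colors are needed.
A valid assignment using 2 colors: Lune=2, Gale=2, Holt=1, Dane=1, Brill=2, Ivel=1. Every pair that conflicts lands in different colors.

2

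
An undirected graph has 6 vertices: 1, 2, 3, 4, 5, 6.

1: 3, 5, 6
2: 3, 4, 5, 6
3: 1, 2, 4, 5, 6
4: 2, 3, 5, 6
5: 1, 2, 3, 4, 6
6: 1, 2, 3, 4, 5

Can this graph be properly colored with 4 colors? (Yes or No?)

No

2, 3, 4, 5, 6 form a clique, so at least 5 colors are needed.
So 4 colors are not enough.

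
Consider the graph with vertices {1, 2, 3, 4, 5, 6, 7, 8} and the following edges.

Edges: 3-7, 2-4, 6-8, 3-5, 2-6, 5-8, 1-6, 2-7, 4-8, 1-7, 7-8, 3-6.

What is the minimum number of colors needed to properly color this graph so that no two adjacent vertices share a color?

2

5 and 8 are adjacent, so at least 2 colors are needed.
2 colors suffice: color red → {1, 2, 3, 8}; color blue → {4, 5, 6, 7}. Every edge joins two different colors.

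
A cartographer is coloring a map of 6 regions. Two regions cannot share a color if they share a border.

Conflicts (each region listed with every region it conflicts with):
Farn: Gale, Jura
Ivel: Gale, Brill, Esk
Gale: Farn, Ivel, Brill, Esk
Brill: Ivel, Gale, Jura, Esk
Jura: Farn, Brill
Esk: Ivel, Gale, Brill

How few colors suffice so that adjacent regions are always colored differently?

Ivel, Gale, Brill, Esk all conflict with each other, so at least 4 colors are needed.
A valid assignment using 4 colors: Farn=1, Ivel=3, Gale=2, Brill=1, Jura=2, Esk=4. No two conflicting regions share a color.

4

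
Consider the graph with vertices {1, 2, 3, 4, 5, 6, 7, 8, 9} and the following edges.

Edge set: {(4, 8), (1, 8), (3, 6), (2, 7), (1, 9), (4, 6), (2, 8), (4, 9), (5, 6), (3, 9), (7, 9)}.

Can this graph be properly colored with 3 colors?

The chromatic number is 3. The cycle 4-8-2-7-9-4 has odd length 5, so it cannot be 2-colored; at least 3 colors are needed.
3 colors suffice: color a → {6, 8, 9}; color b → {1, 2, 3, 4, 5}; color c → {7}.
That is already a proper 3-coloring.

Yes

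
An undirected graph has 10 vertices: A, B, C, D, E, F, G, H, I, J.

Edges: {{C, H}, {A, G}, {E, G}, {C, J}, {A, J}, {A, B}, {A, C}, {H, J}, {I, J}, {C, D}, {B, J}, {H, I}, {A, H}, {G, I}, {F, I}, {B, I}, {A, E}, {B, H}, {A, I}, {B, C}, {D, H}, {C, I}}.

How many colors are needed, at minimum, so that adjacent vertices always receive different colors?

A, B, C, H, I, J form a clique, so at least 6 colors are needed.
One proper 6-coloring: A=1, B=5, C=3, D=1, E=2, F=1, G=3, H=4, I=2, J=6. Every edge joins two different colors.

6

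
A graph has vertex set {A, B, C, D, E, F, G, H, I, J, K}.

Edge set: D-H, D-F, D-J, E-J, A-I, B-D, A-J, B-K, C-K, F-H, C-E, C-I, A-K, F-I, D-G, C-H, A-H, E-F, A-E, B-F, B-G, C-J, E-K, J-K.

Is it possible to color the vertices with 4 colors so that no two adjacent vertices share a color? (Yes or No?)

Yes

The chromatic number is 4. A, E, J, K are mutually adjacent (a clique of size 4), so at least 4 colors are needed.
4 colors suffice: A=blue, B=yellow, C=blue, D=red, E=red, F=blue, G=blue, H=green, I=red, J=yellow, K=green.
That is already a proper 4-coloring.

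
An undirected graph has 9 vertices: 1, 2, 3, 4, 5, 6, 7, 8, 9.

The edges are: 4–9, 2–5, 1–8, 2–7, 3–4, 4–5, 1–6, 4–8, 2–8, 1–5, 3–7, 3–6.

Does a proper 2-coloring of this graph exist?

The cycle 5-4-3-7-2-5 has odd length 5, so it cannot be 2-colored; at least 3 colors are needed.
So 2 colors are not enough.

No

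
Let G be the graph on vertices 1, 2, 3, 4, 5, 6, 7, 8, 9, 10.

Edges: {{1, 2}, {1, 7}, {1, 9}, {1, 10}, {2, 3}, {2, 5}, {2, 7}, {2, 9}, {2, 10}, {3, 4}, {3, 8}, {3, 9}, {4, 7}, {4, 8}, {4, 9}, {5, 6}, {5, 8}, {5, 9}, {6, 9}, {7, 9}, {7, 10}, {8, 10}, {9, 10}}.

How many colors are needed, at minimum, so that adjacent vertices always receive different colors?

5

1, 2, 7, 9, 10 form a clique, so at least 5 colors are needed.
One proper 5-coloring: 1=e, 2=b, 3=c, 4=b, 5=c, 6=b, 7=c, 8=a, 9=a, 10=d. Each edge has distinct colors on its endpoints.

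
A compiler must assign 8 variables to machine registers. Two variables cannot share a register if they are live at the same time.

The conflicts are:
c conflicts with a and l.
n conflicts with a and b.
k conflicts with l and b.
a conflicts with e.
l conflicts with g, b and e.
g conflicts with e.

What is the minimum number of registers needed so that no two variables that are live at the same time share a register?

3

l, g, e all conflict with each other, so at least 3 registers are needed.
3 registers suffice: register 1 → {a, l}; register 2 → {c, b, e}; register 3 → {n, k, g}. Each listed conflict is separated.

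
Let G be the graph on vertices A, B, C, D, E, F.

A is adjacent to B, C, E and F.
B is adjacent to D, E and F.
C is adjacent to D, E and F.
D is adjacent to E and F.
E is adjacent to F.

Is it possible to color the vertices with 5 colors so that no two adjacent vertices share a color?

The chromatic number is 4. A, B, E, F form a clique, so at least 4 colors are needed.
4 colors suffice: A=3, B=4, C=4, D=3, E=1, F=2.
Since 5 ≥ 4, a proper 5-coloring certainly exists.

Yes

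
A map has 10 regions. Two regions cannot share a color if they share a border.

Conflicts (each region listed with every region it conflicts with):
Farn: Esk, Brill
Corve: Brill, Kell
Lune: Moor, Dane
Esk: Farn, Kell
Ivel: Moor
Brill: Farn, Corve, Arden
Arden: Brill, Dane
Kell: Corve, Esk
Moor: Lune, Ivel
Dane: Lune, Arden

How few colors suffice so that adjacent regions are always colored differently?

The cycle Brill-Farn-Esk-Kell-Corve-Brill has odd length 5, so it cannot be 2-colored; at least 3 colors are needed.
3 colors suffice: color 1 → {Esk, Brill, Moor, Dane}; color 2 → {Farn, Corve, Lune, Ivel, Arden}; color 3 → {Kell}. Every pair that conflicts lands in different colors.

3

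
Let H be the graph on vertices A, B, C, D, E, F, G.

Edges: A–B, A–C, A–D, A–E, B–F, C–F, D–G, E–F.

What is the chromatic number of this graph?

B and F are adjacent, so at least 2 colors are needed.
A valid assignment using 2 colors: A=red, B=blue, C=blue, D=blue, E=blue, F=red, G=red. No two adjacent vertices share a color.

2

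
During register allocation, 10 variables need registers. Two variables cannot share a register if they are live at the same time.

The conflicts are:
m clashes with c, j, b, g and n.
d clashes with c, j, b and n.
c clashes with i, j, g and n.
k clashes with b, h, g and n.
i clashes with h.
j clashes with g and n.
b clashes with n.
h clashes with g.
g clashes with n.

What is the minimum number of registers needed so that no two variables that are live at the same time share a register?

5

m, c, j, g, n all conflict with each other, so at least 5 registers are needed.
5 registers suffice: register 1 → {h, n}; register 2 → {d, i, g}; register 3 → {c, k}; register 4 → {m}; register 5 → {j, b}. Every pair that conflicts lands in different registers.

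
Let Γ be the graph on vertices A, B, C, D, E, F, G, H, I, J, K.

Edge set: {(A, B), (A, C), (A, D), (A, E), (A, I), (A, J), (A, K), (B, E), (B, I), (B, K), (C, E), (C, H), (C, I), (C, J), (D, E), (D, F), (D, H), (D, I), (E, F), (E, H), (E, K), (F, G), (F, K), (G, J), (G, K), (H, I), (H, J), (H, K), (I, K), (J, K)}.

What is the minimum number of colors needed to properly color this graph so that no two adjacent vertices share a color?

A, B, E, K are pairwise adjacent (a clique of size 4), so at least 4 colors are needed.
4 colors suffice: color 1 → {C, D, K}; color 2 → {E, I, J}; color 3 → {A, F, H}; color 4 → {B, G}. Every edge joins two different colors.

4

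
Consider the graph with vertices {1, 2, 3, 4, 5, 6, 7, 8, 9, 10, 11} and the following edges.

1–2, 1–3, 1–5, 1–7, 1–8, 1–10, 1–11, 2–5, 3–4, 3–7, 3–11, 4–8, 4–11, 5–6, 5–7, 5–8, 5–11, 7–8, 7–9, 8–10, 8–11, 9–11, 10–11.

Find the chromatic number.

1, 5, 7, 8 are pairwise adjacent (a clique of size 4), so at least 4 colors are needed.
One proper 4-coloring: 1=a, 2=b, 3=c, 4=a, 5=d, 6=a, 7=b, 8=c, 9=a, 10=d, 11=b. Every edge joins two different colors.

4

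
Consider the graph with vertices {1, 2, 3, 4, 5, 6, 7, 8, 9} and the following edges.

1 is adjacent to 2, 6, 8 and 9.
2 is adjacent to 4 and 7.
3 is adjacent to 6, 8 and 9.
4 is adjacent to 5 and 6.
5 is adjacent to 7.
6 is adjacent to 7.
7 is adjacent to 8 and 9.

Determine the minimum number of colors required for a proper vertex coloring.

5 and 7 are adjacent, so at least 2 colors are needed.
2 colors suffice: 1=red, 2=blue, 3=red, 4=red, 5=blue, 6=blue, 7=red, 8=blue, 9=blue. Each edge has distinct colors on its endpoints.

2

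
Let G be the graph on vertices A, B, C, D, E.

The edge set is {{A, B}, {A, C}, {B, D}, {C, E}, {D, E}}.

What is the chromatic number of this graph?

The cycle A-C-E-D-B-A has odd length 5, so it cannot be 2-colored; at least 3 colors are needed.
3 colors suffice: color red → {B, E}; color blue → {C, D}; color green → {A}. Each edge has distinct colors on its endpoints.

3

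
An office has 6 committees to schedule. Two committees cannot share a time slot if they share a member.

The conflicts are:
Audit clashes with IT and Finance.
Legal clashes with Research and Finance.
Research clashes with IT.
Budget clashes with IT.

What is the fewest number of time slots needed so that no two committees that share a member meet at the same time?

3

The cycle Finance-Audit-IT-Research-Legal-Finance has odd length 5, so it cannot be 2-colored; at least 3 time slots are needed.
3 time slots suffice: Audit=2, Legal=1, Research=2, Budget=2, IT=1, Finance=3. Each listed conflict is separated.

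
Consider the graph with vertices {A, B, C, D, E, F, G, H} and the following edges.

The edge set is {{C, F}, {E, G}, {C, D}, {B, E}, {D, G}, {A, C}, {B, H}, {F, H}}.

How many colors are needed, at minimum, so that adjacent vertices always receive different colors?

The cycle B-H-F-C-D-G-E-B has odd length 7, so it cannot be 2-colored; at least 3 colors are needed.
3 colors suffice: color 1 → {C, E, H}; color 2 → {A, B, F, G}; color 3 → {D}. Each edge has distinct colors on its endpoints.

3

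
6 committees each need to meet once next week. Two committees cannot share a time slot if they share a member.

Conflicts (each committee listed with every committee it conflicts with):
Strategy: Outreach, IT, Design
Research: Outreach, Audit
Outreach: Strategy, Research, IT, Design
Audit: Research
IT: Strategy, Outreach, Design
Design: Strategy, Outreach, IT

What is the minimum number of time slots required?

4

Strategy, Outreach, IT, Design are mutually in conflict, so at least 4 time slots are needed.
4 time slots suffice: time slot 1 → {Outreach, Audit}; time slot 2 → {Research, IT}; time slot 3 → {Design}; time slot 4 → {Strategy}. Every pair that conflicts lands in different time slots.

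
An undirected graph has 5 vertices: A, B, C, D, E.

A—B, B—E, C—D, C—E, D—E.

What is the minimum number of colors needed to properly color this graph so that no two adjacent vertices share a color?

3

C, D, E are mutually adjacent, so at least 3 colors are needed.
3 colors suffice: color red → {A, E}; color blue → {B, C}; color green → {D}. No two adjacent vertices share a color.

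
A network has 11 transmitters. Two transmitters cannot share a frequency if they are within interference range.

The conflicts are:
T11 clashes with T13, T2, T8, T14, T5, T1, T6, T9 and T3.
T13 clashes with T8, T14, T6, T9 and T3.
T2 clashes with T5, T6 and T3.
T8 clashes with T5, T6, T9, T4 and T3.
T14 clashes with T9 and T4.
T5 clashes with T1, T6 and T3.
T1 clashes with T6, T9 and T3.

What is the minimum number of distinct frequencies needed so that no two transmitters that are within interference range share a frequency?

4

T11, T13, T8, T6 pairwise conflict, so at least 4 frequencies are needed.
Using 4 frequencies: T11=1, T13=4, T2=2, T8=2, T14=2, T5=4, T1=2, T6=3, T9=3, T4=1, T3=3. Each listed conflict is separated.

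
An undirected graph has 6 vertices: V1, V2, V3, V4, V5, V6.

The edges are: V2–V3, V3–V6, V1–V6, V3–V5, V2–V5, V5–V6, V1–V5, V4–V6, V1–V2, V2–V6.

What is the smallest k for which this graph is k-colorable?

4

V2, V3, V5, V6 are mutually adjacent (a clique of size 4), so at least 4 colors are needed.
One proper 4-coloring: V1=yellow, V2=blue, V3=yellow, V4=blue, V5=green, V6=red. Each edge has distinct colors on its endpoints.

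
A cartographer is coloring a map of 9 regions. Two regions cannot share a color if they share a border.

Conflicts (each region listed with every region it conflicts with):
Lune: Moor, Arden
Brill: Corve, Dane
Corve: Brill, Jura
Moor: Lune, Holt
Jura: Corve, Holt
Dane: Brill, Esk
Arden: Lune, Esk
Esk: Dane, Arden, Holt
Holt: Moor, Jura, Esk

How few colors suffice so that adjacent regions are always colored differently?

The cycle Arden-Esk-Holt-Moor-Lune-Arden has odd length 5, so it cannot be 2-colored; at least 3 colors are needed.
A valid assignment using 3 colors: Lune=1, Brill=2, Corve=1, Moor=2, Jura=2, Dane=1, Arden=3, Esk=2, Holt=1. Each listed conflict is separated.

3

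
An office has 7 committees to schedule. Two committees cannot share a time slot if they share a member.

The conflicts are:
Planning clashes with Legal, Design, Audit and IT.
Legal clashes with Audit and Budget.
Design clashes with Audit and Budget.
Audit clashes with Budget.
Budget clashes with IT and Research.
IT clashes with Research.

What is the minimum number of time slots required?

3

Budget, IT, Research all conflict with each other, so at least 3 time slots are needed.
3 time slots suffice: time slot 1 → {Planning, Budget}; time slot 2 → {Audit, IT}; time slot 3 → {Legal, Design, Research}. No two conflicting committees share a time slot.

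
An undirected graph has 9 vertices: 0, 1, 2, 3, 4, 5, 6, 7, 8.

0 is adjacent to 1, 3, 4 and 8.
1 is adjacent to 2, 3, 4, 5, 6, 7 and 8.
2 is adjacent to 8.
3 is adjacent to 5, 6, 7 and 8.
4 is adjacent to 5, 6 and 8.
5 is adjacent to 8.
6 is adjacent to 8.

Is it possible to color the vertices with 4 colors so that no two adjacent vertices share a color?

Yes

The chromatic number is 4. 1, 3, 6, 8 are pairwise adjacent (a clique of size 4), so at least 4 colors are needed.
A valid assignment using 4 colors: 0=yellow, 1=red, 2=green, 3=green, 4=green, 5=yellow, 6=yellow, 7=blue, 8=blue.
That is already a proper 4-coloring.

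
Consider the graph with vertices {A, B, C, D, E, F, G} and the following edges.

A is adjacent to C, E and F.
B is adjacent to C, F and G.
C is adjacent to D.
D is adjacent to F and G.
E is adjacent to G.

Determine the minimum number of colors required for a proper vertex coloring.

3

The cycle G-B-F-A-E-G has odd length 5, so it cannot be 2-colored; at least 3 colors are needed.
3 colors suffice: color red → {C, F, G}; color blue → {A, B, D}; color green → {E}. No two adjacent vertices share a color.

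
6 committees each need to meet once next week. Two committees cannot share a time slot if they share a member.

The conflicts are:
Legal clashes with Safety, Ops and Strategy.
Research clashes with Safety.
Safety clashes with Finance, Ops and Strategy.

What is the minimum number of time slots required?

3

Legal, Safety, Ops all conflict with each other, so at least 3 time slots are needed.
3 time slots suffice: Legal=2, Research=2, Safety=1, Finance=2, Ops=3, Strategy=3. No two conflicting committees share a time slot.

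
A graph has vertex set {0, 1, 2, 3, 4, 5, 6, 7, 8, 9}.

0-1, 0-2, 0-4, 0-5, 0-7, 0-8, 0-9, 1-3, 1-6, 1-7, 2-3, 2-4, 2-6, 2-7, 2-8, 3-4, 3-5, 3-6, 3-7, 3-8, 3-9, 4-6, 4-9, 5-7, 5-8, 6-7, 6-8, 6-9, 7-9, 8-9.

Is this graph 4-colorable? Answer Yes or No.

The chromatic number is 4. 3, 6, 8, 9 are mutually adjacent (a clique of size 4), so at least 4 colors are needed.
4 colors suffice: 0=a, 1=d, 2=d, 3=a, 4=c, 5=b, 6=b, 7=c, 8=c, 9=d.
That is already a proper 4-coloring.

Yes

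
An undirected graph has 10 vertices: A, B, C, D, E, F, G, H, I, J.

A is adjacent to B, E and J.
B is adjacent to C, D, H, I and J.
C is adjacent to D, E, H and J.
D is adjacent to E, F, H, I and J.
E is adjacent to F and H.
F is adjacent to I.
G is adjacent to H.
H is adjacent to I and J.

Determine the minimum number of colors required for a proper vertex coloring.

5

B, C, D, H, J form a clique, so at least 5 colors are needed.
One proper 5-coloring: A=red, B=green, C=yellow, D=blue, E=green, F=red, G=blue, H=red, I=yellow, J=purple. No two adjacent vertices share a color.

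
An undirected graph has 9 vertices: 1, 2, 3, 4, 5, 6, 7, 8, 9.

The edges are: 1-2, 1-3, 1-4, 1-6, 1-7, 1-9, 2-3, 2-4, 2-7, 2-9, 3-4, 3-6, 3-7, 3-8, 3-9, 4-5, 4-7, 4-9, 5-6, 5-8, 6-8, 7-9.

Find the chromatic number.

6

1, 2, 3, 4, 7, 9 are pairwise adjacent (a clique of size 6), so at least 6 colors are needed.
6 colors suffice: 1=green, 2=orange, 3=red, 4=blue, 5=red, 6=blue, 7=purple, 8=green, 9=yellow. No two adjacent vertices share a color.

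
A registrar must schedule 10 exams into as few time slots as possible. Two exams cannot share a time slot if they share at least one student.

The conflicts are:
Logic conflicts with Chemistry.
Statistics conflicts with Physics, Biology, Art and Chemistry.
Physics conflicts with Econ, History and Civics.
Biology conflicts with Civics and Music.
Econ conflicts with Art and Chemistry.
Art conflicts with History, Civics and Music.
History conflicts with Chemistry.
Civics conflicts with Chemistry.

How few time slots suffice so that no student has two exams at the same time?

Civics and Chemistry conflict, so at least 2 time slots are needed.
A valid assignment using 2 time slots: Logic=2, Statistics=2, Physics=1, Biology=1, Econ=2, Art=1, History=2, Civics=2, Chemistry=1, Music=2. No two conflicting exams share a time slot.

2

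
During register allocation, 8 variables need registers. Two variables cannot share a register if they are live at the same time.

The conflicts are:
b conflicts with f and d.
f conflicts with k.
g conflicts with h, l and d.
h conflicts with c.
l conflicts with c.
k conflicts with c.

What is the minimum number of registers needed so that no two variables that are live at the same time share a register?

3

The cycle l-g-d-b-f-k-c-l has odd length 7, so it cannot be 2-colored; at least 3 registers are needed.
3 registers suffice: register 1 → {b, g, c}; register 2 → {h, l, k, d}; register 3 → {f}. Each listed conflict is separated.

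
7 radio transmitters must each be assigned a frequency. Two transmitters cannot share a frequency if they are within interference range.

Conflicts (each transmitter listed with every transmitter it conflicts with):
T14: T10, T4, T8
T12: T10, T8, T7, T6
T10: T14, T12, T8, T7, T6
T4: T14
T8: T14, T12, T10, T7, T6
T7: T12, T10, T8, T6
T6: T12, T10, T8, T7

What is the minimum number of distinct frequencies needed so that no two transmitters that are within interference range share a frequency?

5

T12, T10, T8, T7, T6 are mutually in conflict, so at least 5 frequencies are needed.
Using 5 frequencies: T14=3, T12=4, T10=1, T4=1, T8=2, T7=3, T6=5. Each listed conflict is separated.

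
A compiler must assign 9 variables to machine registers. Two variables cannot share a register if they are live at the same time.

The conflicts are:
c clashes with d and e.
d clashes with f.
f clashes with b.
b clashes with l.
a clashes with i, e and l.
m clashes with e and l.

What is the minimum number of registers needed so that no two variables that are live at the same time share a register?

3

The cycle d-c-e-a-l-b-f-d has odd length 7, so it cannot be 2-colored; at least 3 registers are needed.
Using 3 registers: c=2, d=1, f=3, b=2, a=2, m=2, i=1, e=1, l=1. Each listed conflict is separated.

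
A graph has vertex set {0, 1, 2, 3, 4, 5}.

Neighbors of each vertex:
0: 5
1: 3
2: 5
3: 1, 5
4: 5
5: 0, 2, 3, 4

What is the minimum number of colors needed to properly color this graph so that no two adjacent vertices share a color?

2

1 and 3 are adjacent, so at least 2 colors are needed.
2 colors suffice: color red → {1, 5}; color blue → {0, 2, 3, 4}. Each edge has distinct colors on its endpoints.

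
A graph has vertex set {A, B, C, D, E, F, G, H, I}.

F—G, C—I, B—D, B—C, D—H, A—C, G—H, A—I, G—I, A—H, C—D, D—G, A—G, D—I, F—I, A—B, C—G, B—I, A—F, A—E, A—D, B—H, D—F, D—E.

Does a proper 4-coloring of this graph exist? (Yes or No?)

No

A, B, C, D, I are mutually adjacent (a clique of size 5), so at least 5 colors are needed.
So 4 colors are not enough.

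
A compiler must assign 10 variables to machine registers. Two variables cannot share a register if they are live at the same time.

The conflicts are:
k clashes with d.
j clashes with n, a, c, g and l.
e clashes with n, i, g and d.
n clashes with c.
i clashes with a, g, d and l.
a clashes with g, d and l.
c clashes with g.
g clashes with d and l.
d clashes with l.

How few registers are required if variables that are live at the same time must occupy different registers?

5

i, a, g, d, l are mutually in conflict, so at least 5 registers are needed.
5 registers suffice: k=1, j=2, e=4, n=1, i=3, a=4, c=3, g=1, d=2, l=5. No two conflicting variables share a register.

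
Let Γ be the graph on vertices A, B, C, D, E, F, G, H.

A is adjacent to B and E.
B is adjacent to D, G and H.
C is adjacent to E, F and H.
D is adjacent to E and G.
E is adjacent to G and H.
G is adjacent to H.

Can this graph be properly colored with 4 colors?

Yes

The chromatic number is 3. B, D, G form a triangle, so at least 3 colors are needed.
One proper 3-coloring: A=blue, B=red, C=blue, D=green, E=red, F=red, G=blue, H=green.
Since 4 ≥ 3, a proper 4-coloring certainly exists.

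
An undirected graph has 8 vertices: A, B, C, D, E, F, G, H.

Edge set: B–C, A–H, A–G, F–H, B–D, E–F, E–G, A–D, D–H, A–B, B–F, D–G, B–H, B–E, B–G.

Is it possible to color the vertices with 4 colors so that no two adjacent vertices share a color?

Yes

The chromatic number is 4. A, B, D, H form a clique, so at least 4 colors are needed.
4 colors suffice: color red → {B}; color blue → {A, C, F}; color green → {G, H}; color yellow → {D, E}.
That is already a proper 4-coloring.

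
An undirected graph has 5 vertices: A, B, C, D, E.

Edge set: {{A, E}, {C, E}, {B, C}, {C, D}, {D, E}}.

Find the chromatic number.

3

C, D, E form a triangle, so at least 3 colors are needed.
3 colors suffice: A=1, B=2, C=1, D=3, E=2. Every edge joins two different colors.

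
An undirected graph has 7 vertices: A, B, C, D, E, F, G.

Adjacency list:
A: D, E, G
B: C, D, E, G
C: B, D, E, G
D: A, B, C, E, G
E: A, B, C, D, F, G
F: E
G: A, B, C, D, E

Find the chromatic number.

5

B, C, D, E, G are pairwise adjacent (a clique of size 5), so at least 5 colors are needed.
5 colors suffice: color 1 → {E}; color 2 → {D, F}; color 3 → {G}; color 4 → {A, C}; color 5 → {B}. Each edge has distinct colors on its endpoints.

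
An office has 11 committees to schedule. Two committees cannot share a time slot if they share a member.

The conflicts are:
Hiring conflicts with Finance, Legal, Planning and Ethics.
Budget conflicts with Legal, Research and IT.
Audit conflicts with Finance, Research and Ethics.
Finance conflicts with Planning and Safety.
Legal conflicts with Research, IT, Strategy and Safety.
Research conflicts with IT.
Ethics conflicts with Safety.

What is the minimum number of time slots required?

4

Budget, Legal, Research, IT pairwise conflict, so at least 4 time slots are needed.
4 time slots suffice: time slot 1 → {Finance, Legal, Ethics}; time slot 2 → {Hiring, Research, Strategy, Safety}; time slot 3 → {Budget, Audit, Planning}; time slot 4 → {IT}. No two conflicting committees share a time slot.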